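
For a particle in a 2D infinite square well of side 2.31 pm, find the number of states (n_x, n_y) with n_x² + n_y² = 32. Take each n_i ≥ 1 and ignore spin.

The level has n_x² + n_y² = 32. The ordered positive-integer solutions are (4, 4).
That gives 1 state.

degeneracy = 1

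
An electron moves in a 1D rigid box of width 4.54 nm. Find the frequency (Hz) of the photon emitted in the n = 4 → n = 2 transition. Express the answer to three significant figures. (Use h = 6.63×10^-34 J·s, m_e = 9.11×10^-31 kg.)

E_1 = h²/(8m_eL²) = 2.926×10^-21 J and ΔE = (4² − 2²)E_1 = 3.511×10^-20 J.
f = ΔE/h = 3.511×10^-20/6.63×10^-34 = 5.30×10^13 Hz.

f = 5.30×10^13 Hz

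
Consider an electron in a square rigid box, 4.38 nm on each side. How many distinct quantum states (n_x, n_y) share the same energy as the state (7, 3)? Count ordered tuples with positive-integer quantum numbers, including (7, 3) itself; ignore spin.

The level has n_x² + n_y² = 58. The ordered positive-integer solutions are (3, 7), (7, 3).
That gives 2 states.

degeneracy = 2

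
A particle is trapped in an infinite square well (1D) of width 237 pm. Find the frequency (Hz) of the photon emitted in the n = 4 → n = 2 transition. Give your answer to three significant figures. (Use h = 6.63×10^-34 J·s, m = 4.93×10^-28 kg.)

E_1 = h²/(8mL²) = 1.984×10^-21 J and ΔE = (4² − 2²)E_1 = 2.381×10^-20 J.
f = ΔE/h = 2.381×10^-20/6.63×10^-34 = 3.59×10^13 Hz.

f = 3.59×10^13 Hz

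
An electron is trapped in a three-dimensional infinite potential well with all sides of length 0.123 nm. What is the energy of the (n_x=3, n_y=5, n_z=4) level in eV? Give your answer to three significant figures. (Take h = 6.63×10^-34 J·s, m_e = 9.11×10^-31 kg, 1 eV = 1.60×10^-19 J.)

E = 1.25×10^3 eV

For a 3D rectangular well E = (h²/8m_e)·Σ n_i²/L_i² = (6.63×10^-34)²/(8·9.11×10^-31) · [3²/(0.123 nm)² + 5²/(0.123 nm)² + 4²/(0.123 nm)²].
Evaluating gives E = 1.993×10^-16 J = 1.25×10^3 eV.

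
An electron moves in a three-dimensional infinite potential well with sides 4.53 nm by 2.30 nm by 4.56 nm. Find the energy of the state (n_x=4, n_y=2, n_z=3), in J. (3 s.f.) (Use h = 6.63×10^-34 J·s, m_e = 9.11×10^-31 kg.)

E = 1.19×10^-19 J

For a 3D rectangular well E = (h²/8m_e)·Σ n_i²/L_i² = (6.63×10^-34)²/(8·9.11×10^-31) · [4²/(4.53 nm)² + 2²/(2.30 nm)² + 3²/(4.56 nm)²].
Evaluating gives E = 1.19×10^-19 J.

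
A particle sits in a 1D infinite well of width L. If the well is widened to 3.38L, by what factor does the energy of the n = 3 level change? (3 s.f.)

E_n ∝ 1/L², so the energy scales by 1/3.38² = 0.0875.

0.0875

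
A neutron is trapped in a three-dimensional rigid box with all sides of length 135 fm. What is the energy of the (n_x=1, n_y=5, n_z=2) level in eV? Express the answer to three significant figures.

E = 3.37×10^5 eV

For a 3D rectangular well E = (h²/8m_n)·Σ n_i²/L_i² = (6.626×10^-34)²/(8·1.675×10^-27) · [1²/(135 fm)² + 5²/(135 fm)² + 2²/(135 fm)²].
Evaluating gives E = 5.393×10^-14 J = 3.37×10^5 eV.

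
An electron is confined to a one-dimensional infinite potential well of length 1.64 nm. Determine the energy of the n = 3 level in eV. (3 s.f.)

E_3 = 1.26 eV

For an infinite well E_n = n²h²/(8m_eL²), so E_1 = h²/(8m_eL²) = (6.626×10^-34)²/(8·9.109×10^-31·(1.64×10^-9 m)²) = 2.240×10^-20 J.
Then E_3 = 3²·E_1 = 9·2.240×10^-20 J = 2.016×10^-19 J.
Converting, E_3 = 2.016×10^-19 J / (1.602×10^-19 J/eV) = 1.26 eV.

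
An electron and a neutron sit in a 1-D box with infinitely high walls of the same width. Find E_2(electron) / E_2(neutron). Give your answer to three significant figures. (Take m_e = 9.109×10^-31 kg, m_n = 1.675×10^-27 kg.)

E_n ∝ 1/m at fixed n and L, so the ratio is m_n/m_e = 1.675×10^-27/9.109×10^-31 = 1.84×10^3.

1.84×10^3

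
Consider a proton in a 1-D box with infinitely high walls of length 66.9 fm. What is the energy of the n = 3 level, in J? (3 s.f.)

E_3 = 6.60×10^-14 J

For an infinite well E_n = n²h²/(8m_pL²), so E_1 = h²/(8m_pL²) = (6.626×10^-34)²/(8·1.673×10^-27·(6.69×10^-14 m)²) = 7.329×10^-15 J.
Then E_3 = 3²·E_1 = 9·7.329×10^-15 J = 6.60×10^-14 J.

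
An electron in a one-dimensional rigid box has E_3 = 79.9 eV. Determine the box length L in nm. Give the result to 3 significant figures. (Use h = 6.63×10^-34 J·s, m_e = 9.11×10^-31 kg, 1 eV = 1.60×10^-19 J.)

From E_n = n²h²/(8m_eL²), L = n·h/√(8m_eE_n).
E_3 = 79.9 eV = 1.278×10^-17 J, so L = 3·6.63×10^-34/√(8·9.11×10^-31·1.278×10^-17) = 2.06×10^-10 m = 0.206 nm.

L = 0.206 nm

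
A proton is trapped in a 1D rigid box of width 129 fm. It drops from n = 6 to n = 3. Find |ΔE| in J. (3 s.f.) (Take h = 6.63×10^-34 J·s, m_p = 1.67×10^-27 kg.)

E_1 = h²/(8m_pL²) = 1.977×10^-15 J.
|ΔE| = |6² − 3²|·E_1 = 27·1.977×10^-15 J = 5.34×10^-14 J.

|ΔE| = 5.34×10^-14 J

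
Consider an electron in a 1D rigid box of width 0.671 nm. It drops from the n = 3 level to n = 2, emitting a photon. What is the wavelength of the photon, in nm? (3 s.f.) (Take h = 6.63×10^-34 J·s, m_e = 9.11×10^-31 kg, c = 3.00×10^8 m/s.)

E_1 = h²/(8m_eL²) = 1.340×10^-19 J, so ΔE = (3² − 2²)E_1 = 6.700×10^-19 J.
λ = hc/ΔE = (6.63×10^-34·3.00×10^8)/6.700×10^-19 = 2.97×10^-7 m = 297 nm.

λ = 297 nm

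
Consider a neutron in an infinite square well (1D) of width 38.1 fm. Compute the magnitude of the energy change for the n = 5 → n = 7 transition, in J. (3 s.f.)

|ΔE| = 5.42×10^-13 J

E_1 = h²/(8m_nL²) = 2.257×10^-14 J.
|ΔE| = |5² − 7²|·E_1 = 24·2.257×10^-14 J = 5.42×10^-13 J.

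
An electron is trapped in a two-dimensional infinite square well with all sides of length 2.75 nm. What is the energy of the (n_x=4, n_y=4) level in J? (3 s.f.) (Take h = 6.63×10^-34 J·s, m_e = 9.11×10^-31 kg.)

For a 2D rectangular well E = (h²/8m_e)·Σ n_i²/L_i² = (6.63×10^-34)²/(8·9.11×10^-31) · [4²/(2.75 nm)² + 4²/(2.75 nm)²].
Evaluating gives E = 2.55×10^-19 J.

E = 2.55×10^-19 J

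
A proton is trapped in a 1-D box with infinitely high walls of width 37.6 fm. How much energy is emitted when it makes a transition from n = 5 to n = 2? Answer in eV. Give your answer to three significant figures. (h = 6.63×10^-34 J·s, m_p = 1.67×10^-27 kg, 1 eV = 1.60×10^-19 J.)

|ΔE| = 3.05×10^6 eV

E_1 = h²/(8m_pL²) = 2.327×10^-14 J.
|ΔE| = |5² − 2²|·E_1 = 21·2.327×10^-14 J = 4.887×10^-13 J = 3.05×10^6 eV.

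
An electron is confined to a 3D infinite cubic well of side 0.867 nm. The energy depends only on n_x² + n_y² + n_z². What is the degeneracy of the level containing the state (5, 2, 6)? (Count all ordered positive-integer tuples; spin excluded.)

degeneracy = 6

The level has n_x² + n_y² + n_z² = 65. The ordered positive-integer solutions are (2, 5, 6), (2, 6, 5), (5, 2, 6), (5, 6, 2), (6, 2, 5), (6, 5, 2).
That gives 6 states.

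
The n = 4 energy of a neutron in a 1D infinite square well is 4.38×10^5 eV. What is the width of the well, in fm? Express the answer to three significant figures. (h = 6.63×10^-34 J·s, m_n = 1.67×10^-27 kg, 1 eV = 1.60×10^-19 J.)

From E_n = n²h²/(8m_nL²), L = n·h/√(8m_nE_n).
E_4 = 4.38×10^5 eV = 7.008×10^-14 J, so L = 4·6.63×10^-34/√(8·1.67×10^-27·7.008×10^-14) = 8.67×10^-14 m = 86.7 fm.

L = 86.7 fm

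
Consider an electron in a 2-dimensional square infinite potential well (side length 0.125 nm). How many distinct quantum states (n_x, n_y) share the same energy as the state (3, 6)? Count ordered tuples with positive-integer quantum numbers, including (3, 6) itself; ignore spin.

The level has n_x² + n_y² = 45. The ordered positive-integer solutions are (3, 6), (6, 3).
That gives 2 states.

degeneracy = 2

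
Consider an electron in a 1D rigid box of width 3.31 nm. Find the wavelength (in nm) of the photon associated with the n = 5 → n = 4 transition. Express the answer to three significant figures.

λ = 4.01×10^3 nm

E_1 = h²/(8m_eL²) = 5.499×10^-21 J, so ΔE = (5² − 4²)E_1 = 4.949×10^-20 J.
λ = hc/ΔE = (6.626×10^-34·2.998×10^8)/4.949×10^-20 = 4.01×10^-6 m = 4.01×10^3 nm.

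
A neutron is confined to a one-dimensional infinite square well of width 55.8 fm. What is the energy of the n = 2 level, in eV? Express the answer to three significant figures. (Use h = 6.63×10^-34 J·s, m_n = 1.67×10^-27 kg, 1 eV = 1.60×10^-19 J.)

E_2 = 2.64×10^5 eV

For an infinite well E_n = n²h²/(8m_nL²), so E_1 = h²/(8m_nL²) = (6.63×10^-34)²/(8·1.67×10^-27·(5.58×10^-14 m)²) = 1.057×10^-14 J.
Then E_2 = 2²·E_1 = 4·1.057×10^-14 J = 4.228×10^-14 J.
Converting, E_2 = 4.228×10^-14 J / (1.60×10^-19 J/eV) = 2.64×10^5 eV.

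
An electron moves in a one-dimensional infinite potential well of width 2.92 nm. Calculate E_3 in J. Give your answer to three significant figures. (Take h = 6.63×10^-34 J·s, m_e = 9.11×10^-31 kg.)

For an infinite well E_n = n²h²/(8m_eL²), so E_1 = h²/(8m_eL²) = (6.63×10^-34)²/(8·9.11×10^-31·(2.92×10^-9 m)²) = 7.074×10^-21 J.
Then E_3 = 3²·E_1 = 9·7.074×10^-21 J = 6.37×10^-20 J.

E_3 = 6.37×10^-20 J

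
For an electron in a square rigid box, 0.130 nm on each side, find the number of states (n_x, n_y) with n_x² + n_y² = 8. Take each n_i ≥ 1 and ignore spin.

degeneracy = 1

The level has n_x² + n_y² = 8. The ordered positive-integer solutions are (2, 2).
That gives 1 state.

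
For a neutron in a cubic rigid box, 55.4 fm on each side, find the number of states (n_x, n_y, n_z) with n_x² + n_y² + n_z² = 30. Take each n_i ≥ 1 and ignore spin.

The level has n_x² + n_y² + n_z² = 30. The ordered positive-integer solutions are (1, 2, 5), (1, 5, 2), (2, 1, 5), (2, 5, 1), (5, 1, 2), (5, 2, 1).
That gives 6 states.

degeneracy = 6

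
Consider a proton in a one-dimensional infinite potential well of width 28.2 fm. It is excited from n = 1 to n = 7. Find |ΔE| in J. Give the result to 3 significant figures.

|ΔE| = 1.98×10^-12 J

E_1 = h²/(8m_pL²) = 4.125×10^-14 J.
|ΔE| = |1² − 7²|·E_1 = 48·4.125×10^-14 J = 1.98×10^-12 J.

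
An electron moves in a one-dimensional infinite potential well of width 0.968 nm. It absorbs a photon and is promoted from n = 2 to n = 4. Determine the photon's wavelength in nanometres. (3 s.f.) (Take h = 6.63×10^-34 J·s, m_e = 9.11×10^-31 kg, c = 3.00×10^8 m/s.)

E_1 = h²/(8m_eL²) = 6.437×10^-20 J, so ΔE = (4² − 2²)E_1 = 7.724×10^-19 J.
λ = hc/ΔE = (6.63×10^-34·3.00×10^8)/7.724×10^-19 = 2.58×10^-7 m = 258 nm.

λ = 258 nm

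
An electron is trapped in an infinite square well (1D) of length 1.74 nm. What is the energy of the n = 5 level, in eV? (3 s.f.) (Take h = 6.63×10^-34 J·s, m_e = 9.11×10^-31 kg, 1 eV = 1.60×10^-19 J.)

E_5 = 3.11 eV

For an infinite well E_n = n²h²/(8m_eL²), so E_1 = h²/(8m_eL²) = (6.63×10^-34)²/(8·9.11×10^-31·(1.74×10^-9 m)²) = 1.992×10^-20 J.
Then E_5 = 5²·E_1 = 25·1.992×10^-20 J = 4.980×10^-19 J.
Converting, E_5 = 4.980×10^-19 J / (1.60×10^-19 J/eV) = 3.11 eV.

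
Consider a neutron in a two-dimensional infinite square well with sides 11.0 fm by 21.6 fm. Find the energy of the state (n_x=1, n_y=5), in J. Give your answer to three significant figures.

E = 2.03×10^-12 J

For a 2D rectangular well E = (h²/8m_n)·Σ n_i²/L_i² = (6.626×10^-34)²/(8·1.675×10^-27) · [1²/(11.0 fm)² + 5²/(21.6 fm)²].
Evaluating gives E = 2.03×10^-12 J.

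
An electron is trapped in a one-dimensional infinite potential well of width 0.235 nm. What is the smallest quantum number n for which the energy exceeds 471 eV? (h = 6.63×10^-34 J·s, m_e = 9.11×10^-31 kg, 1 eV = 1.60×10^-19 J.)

E_1 = h²/(8m_eL²) = 1.092×10^-18 J = 6.825 eV.
Need n² > 471/6.825 = 69.01, i.e. n > 8.307.
The smallest integer satisfying this is n = 9.

n = 9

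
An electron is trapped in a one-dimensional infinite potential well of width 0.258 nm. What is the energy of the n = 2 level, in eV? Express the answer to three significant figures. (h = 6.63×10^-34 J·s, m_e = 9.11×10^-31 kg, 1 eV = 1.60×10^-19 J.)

For an infinite well E_n = n²h²/(8m_eL²), so E_1 = h²/(8m_eL²) = (6.63×10^-34)²/(8·9.11×10^-31·(2.58×10^-10 m)²) = 9.061×10^-19 J.
Then E_2 = 2²·E_1 = 4·9.061×10^-19 J = 3.624×10^-18 J.
Converting, E_2 = 3.624×10^-18 J / (1.60×10^-19 J/eV) = 22.7 eV.

E_2 = 22.7 eV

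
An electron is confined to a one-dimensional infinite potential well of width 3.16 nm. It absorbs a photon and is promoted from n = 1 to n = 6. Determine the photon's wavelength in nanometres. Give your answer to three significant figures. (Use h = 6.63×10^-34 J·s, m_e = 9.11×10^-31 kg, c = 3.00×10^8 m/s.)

λ = 941 nm

E_1 = h²/(8m_eL²) = 6.040×10^-21 J, so ΔE = (6² − 1²)E_1 = 2.114×10^-19 J.
λ = hc/ΔE = (6.63×10^-34·3.00×10^8)/2.114×10^-19 = 9.41×10^-7 m = 941 nm.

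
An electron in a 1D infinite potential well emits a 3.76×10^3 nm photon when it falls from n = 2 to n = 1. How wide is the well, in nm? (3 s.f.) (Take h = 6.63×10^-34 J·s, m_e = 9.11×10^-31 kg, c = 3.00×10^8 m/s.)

The photon carries ΔE = hc/λ = 6.63×10^-34·3.00×10^8/3.76×10^-6 m = 5.290×10^-20 J.
Since ΔE = (2² − 1²)E_1, E_1 = 1.763×10^-20 J, and L = h/√(8m_eE_1) = 1.85×10^-9 m = 1.85 nm.

L = 1.85 nm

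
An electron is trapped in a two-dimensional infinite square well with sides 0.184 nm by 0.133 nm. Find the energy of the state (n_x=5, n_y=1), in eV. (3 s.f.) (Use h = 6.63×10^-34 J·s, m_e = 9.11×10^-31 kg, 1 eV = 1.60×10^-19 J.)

For a 2D rectangular well E = (h²/8m_e)·Σ n_i²/L_i² = (6.63×10^-34)²/(8·9.11×10^-31) · [5²/(0.184 nm)² + 1²/(0.133 nm)²].
Evaluating gives E = 4.795×10^-17 J = 300 eV.

E = 300 eV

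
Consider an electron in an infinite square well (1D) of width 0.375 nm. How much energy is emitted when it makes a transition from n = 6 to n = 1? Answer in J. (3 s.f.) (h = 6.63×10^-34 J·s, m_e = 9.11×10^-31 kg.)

E_1 = h²/(8m_eL²) = 4.289×10^-19 J.
|ΔE| = |6² − 1²|·E_1 = 35·4.289×10^-19 J = 1.50×10^-17 J.

|ΔE| = 1.50×10^-17 J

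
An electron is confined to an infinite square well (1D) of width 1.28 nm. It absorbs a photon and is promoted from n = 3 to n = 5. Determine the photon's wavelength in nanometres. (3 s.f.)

E_1 = h²/(8m_eL²) = 3.677×10^-20 J, so ΔE = (5² − 3²)E_1 = 5.883×10^-19 J.
λ = hc/ΔE = (6.626×10^-34·2.998×10^8)/5.883×10^-19 = 3.38×10^-7 m = 338 nm.

λ = 338 nm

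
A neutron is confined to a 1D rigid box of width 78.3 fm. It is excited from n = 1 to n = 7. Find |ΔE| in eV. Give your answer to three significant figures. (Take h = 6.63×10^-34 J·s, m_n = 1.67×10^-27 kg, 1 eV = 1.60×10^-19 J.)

E_1 = h²/(8m_nL²) = 5.367×10^-15 J.
|ΔE| = |1² − 7²|·E_1 = 48·5.367×10^-15 J = 2.576×10^-13 J = 1.61×10^6 eV.

|ΔE| = 1.61×10^6 eV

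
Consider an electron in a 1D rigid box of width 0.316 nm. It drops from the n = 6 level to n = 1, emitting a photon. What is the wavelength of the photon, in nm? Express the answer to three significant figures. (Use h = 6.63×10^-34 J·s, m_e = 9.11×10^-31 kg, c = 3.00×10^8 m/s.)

E_1 = h²/(8m_eL²) = 6.040×10^-19 J, so ΔE = (6² − 1²)E_1 = 2.114×10^-17 J.
λ = hc/ΔE = (6.63×10^-34·3.00×10^8)/2.114×10^-17 = 9.41×10^-9 m = 9.41 nm.

λ = 9.41 nm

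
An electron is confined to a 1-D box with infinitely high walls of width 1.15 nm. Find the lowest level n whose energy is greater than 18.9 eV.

E_1 = h²/(8m_eL²) = 4.556×10^-20 J = 0.2844 eV.
Need n² > 18.9/0.2844 = 66.46, i.e. n > 8.152.
The smallest integer satisfying this is n = 9.

n = 9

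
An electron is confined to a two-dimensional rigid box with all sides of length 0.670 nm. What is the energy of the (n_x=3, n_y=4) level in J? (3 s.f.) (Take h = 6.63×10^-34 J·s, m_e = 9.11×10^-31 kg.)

For a 2D rectangular well E = (h²/8m_e)·Σ n_i²/L_i² = (6.63×10^-34)²/(8·9.11×10^-31) · [3²/(0.670 nm)² + 4²/(0.670 nm)²].
Evaluating gives E = 3.36×10^-18 J.

E = 3.36×10^-18 J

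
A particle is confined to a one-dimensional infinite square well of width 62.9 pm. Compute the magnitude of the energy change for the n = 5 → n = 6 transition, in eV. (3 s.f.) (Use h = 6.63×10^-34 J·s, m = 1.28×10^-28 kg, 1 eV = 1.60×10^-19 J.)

|ΔE| = 7.46 eV

E_1 = h²/(8mL²) = 1.085×10^-19 J.
|ΔE| = |5² − 6²|·E_1 = 11·1.085×10^-19 J = 1.193×10^-18 J = 7.46 eV.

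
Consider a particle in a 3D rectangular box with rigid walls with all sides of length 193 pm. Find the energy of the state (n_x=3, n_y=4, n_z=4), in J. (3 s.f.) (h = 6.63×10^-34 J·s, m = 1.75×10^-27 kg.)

For a 3D rectangular well E = (h²/8m)·Σ n_i²/L_i² = (6.63×10^-34)²/(8·1.75×10^-27) · [3²/(193 pm)² + 4²/(193 pm)² + 4²/(193 pm)²].
Evaluating gives E = 3.46×10^-20 J.

E = 3.46×10^-20 J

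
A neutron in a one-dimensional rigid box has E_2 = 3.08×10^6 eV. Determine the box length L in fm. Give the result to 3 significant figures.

From E_n = n²h²/(8m_nL²), L = n·h/√(8m_nE_n).
E_2 = 3.08×10^6 eV = 4.934×10^-13 J, so L = 2·6.626×10^-34/√(8·1.675×10^-27·4.934×10^-13) = 1.63×10^-14 m = 16.3 fm.

L = 16.3 fm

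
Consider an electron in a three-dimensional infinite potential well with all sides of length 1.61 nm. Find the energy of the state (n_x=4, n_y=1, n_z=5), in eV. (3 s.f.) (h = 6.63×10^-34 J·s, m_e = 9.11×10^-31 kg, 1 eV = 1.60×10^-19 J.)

E = 6.11 eV

For a 3D rectangular well E = (h²/8m_e)·Σ n_i²/L_i² = (6.63×10^-34)²/(8·9.11×10^-31) · [4²/(1.61 nm)² + 1²/(1.61 nm)² + 5²/(1.61 nm)²].
Evaluating gives E = 9.773×10^-19 J = 6.11 eV.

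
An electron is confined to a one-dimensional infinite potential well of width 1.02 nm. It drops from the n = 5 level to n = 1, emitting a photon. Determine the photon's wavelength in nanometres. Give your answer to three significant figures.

E_1 = h²/(8m_eL²) = 5.791×10^-20 J, so ΔE = (5² − 1²)E_1 = 1.390×10^-18 J.
λ = hc/ΔE = (6.626×10^-34·2.998×10^8)/1.390×10^-18 = 1.43×10^-7 m = 143 nm.

λ = 143 nm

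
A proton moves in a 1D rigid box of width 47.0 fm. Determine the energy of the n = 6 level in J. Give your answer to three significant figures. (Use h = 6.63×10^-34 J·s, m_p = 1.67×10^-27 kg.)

E_6 = 5.36×10^-13 J

For an infinite well E_n = n²h²/(8m_pL²), so E_1 = h²/(8m_pL²) = (6.63×10^-34)²/(8·1.67×10^-27·(4.70×10^-14 m)²) = 1.489×10^-14 J.
Then E_6 = 6²·E_1 = 36·1.489×10^-14 J = 5.36×10^-13 J.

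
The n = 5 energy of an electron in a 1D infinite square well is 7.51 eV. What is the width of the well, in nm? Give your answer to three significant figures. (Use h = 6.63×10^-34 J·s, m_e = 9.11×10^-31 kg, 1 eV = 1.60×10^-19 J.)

From E_n = n²h²/(8m_eL²), L = n·h/√(8m_eE_n).
E_5 = 7.51 eV = 1.202×10^-18 J, so L = 5·6.63×10^-34/√(8·9.11×10^-31·1.202×10^-18) = 1.12×10^-9 m = 1.12 nm.

L = 1.12 nm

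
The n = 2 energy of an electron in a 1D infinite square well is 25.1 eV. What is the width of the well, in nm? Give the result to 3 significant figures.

L = 0.245 nm

From E_n = n²h²/(8m_eL²), L = n·h/√(8m_eE_n).
E_2 = 25.1 eV = 4.021×10^-18 J, so L = 2·6.626×10^-34/√(8·9.109×10^-31·4.021×10^-18) = 2.45×10^-10 m = 0.245 nm.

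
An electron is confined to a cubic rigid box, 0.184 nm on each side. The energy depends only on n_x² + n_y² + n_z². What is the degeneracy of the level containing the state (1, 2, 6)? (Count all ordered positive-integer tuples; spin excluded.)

The level has n_x² + n_y² + n_z² = 41. The ordered positive-integer solutions are (1, 2, 6), (1, 6, 2), (2, 1, 6), (2, 6, 1), (3, 4, 4), (4, 3, 4), (4, 4, 3), (6, 1, 2), (6, 2, 1).
That gives 9 states.

degeneracy = 9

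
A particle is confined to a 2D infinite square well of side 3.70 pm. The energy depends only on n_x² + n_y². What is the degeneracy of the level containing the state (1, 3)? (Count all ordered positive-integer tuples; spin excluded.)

The level has n_x² + n_y² = 10. The ordered positive-integer solutions are (1, 3), (3, 1).
That gives 2 states.

degeneracy = 2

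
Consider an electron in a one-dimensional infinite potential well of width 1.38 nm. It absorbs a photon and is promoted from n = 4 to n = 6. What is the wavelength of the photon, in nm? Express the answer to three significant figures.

E_1 = h²/(8m_eL²) = 3.164×10^-20 J, so ΔE = (6² − 4²)E_1 = 6.328×10^-19 J.
λ = hc/ΔE = (6.626×10^-34·2.998×10^8)/6.328×10^-19 = 3.14×10^-7 m = 314 nm.

λ = 314 nm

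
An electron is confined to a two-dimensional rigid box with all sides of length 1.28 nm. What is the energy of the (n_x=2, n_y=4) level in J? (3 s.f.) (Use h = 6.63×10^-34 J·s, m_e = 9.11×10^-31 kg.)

For a 2D rectangular well E = (h²/8m_e)·Σ n_i²/L_i² = (6.63×10^-34)²/(8·9.11×10^-31) · [2²/(1.28 nm)² + 4²/(1.28 nm)²].
Evaluating gives E = 7.36×10^-19 J.

E = 7.36×10^-19 J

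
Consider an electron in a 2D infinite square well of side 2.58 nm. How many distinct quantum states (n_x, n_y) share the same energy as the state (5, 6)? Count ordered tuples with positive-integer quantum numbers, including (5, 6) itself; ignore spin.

degeneracy = 2

The level has n_x² + n_y² = 61. The ordered positive-integer solutions are (5, 6), (6, 5).
That gives 2 states.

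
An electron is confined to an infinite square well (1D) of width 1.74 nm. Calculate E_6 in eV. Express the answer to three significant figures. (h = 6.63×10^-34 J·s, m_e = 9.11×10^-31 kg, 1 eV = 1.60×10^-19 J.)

E_6 = 4.48 eV

For an infinite well E_n = n²h²/(8m_eL²), so E_1 = h²/(8m_eL²) = (6.63×10^-34)²/(8·9.11×10^-31·(1.74×10^-9 m)²) = 1.992×10^-20 J.
Then E_6 = 6²·E_1 = 36·1.992×10^-20 J = 7.171×10^-19 J.
Converting, E_6 = 7.171×10^-19 J / (1.60×10^-19 J/eV) = 4.48 eV.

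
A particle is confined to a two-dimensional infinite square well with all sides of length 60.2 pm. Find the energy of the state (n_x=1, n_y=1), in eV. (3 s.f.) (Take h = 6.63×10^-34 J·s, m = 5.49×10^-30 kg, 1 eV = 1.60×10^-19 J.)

For a 2D rectangular well E = (h²/8m)·Σ n_i²/L_i² = (6.63×10^-34)²/(8·5.49×10^-30) · [1²/(60.2 pm)² + 1²/(60.2 pm)²].
Evaluating gives E = 5.523×10^-18 J = 34.5 eV.

E = 34.5 eV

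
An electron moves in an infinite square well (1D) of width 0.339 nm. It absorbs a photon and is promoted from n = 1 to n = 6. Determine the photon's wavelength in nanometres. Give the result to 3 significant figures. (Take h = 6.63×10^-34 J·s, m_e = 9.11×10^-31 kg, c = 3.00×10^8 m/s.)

λ = 10.8 nm

E_1 = h²/(8m_eL²) = 5.248×10^-19 J, so ΔE = (6² − 1²)E_1 = 1.837×10^-17 J.
λ = hc/ΔE = (6.63×10^-34·3.00×10^8)/1.837×10^-17 = 1.08×10^-8 m = 10.8 nm.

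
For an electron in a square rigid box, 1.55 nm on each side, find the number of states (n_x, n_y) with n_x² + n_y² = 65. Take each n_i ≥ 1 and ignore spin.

The level has n_x² + n_y² = 65. The ordered positive-integer solutions are (1, 8), (4, 7), (7, 4), (8, 1).
That gives 4 states.

degeneracy = 4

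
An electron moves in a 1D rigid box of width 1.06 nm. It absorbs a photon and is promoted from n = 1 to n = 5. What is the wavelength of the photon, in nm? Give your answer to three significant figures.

E_1 = h²/(8m_eL²) = 5.362×10^-20 J, so ΔE = (5² − 1²)E_1 = 1.287×10^-18 J.
λ = hc/ΔE = (6.626×10^-34·2.998×10^8)/1.287×10^-18 = 1.54×10^-7 m = 154 nm.

λ = 154 nm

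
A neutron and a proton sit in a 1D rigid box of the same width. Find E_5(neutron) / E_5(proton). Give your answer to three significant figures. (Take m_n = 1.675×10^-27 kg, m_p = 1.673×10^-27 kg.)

E_n ∝ 1/m at fixed n and L, so the ratio is m_p/m_n = 1.673×10^-27/1.675×10^-27 = 0.999.

0.999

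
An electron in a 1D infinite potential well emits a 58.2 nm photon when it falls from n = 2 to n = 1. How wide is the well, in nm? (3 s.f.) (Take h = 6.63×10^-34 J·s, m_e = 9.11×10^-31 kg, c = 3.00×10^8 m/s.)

L = 0.230 nm

The photon carries ΔE = hc/λ = 6.63×10^-34·3.00×10^8/5.82×10^-8 m = 3.418×10^-18 J.
Since ΔE = (2² − 1²)E_1, E_1 = 1.139×10^-18 J, and L = h/√(8m_eE_1) = 2.30×10^-10 m = 0.230 nm.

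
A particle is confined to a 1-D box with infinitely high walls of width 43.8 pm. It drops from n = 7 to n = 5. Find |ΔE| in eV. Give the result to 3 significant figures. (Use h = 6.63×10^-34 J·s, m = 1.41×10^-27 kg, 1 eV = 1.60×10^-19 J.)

E_1 = h²/(8mL²) = 2.031×10^-20 J.
|ΔE| = |7² − 5²|·E_1 = 24·2.031×10^-20 J = 4.874×10^-19 J = 3.05 eV.

|ΔE| = 3.05 eV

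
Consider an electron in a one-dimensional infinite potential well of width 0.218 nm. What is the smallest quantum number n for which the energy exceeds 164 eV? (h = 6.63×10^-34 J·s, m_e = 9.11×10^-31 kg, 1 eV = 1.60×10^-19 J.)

n = 5

E_1 = h²/(8m_eL²) = 1.269×10^-18 J = 7.931 eV.
Need n² > 164/7.931 = 20.68, i.e. n > 4.548.
The smallest integer satisfying this is n = 5.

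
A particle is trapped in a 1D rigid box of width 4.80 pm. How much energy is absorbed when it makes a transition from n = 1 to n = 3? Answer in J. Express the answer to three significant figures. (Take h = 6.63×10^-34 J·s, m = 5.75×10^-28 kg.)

E_1 = h²/(8mL²) = 4.148×10^-18 J.
|ΔE| = |1² − 3²|·E_1 = 8·4.148×10^-18 J = 3.32×10^-17 J.

|ΔE| = 3.32×10^-17 J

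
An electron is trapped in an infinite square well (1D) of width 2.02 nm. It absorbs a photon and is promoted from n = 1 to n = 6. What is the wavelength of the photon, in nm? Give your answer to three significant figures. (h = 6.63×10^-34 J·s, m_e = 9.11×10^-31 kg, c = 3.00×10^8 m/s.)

E_1 = h²/(8m_eL²) = 1.478×10^-20 J, so ΔE = (6² − 1²)E_1 = 5.173×10^-19 J.
λ = hc/ΔE = (6.63×10^-34·3.00×10^8)/5.173×10^-19 = 3.84×10^-7 m = 384 nm.

λ = 384 nm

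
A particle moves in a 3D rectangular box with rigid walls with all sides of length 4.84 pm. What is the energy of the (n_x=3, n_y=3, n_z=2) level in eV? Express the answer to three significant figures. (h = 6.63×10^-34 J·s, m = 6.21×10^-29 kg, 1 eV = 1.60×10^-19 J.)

For a 3D rectangular well E = (h²/8m)·Σ n_i²/L_i² = (6.63×10^-34)²/(8·6.21×10^-29) · [3²/(4.84 pm)² + 3²/(4.84 pm)² + 2²/(4.84 pm)²].
Evaluating gives E = 8.310×10^-16 J = 5.19×10^3 eV.

E = 5.19×10^3 eV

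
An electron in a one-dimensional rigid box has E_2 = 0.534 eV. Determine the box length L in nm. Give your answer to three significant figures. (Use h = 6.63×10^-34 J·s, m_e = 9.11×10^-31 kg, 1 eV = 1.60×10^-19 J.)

From E_n = n²h²/(8m_eL²), L = n·h/√(8m_eE_n).
E_2 = 0.534 eV = 8.544×10^-20 J, so L = 2·6.63×10^-34/√(8·9.11×10^-31·8.544×10^-20) = 1.68×10^-9 m = 1.68 nm.

L = 1.68 nm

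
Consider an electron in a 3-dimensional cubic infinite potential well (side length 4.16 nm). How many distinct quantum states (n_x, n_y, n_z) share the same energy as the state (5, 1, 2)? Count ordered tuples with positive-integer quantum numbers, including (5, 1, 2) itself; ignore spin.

The level has n_x² + n_y² + n_z² = 30. The ordered positive-integer solutions are (1, 2, 5), (1, 5, 2), (2, 1, 5), (2, 5, 1), (5, 1, 2), (5, 2, 1).
That gives 6 states.

degeneracy = 6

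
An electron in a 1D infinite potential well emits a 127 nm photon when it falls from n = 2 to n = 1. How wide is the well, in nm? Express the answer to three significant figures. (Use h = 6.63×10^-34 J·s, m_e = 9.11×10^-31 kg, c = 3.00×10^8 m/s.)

The photon carries ΔE = hc/λ = 6.63×10^-34·3.00×10^8/1.27×10^-7 m = 1.566×10^-18 J.
Since ΔE = (2² − 1²)E_1, E_1 = 5.220×10^-19 J, and L = h/√(8m_eE_1) = 3.40×10^-10 m = 0.340 nm.

L = 0.340 nm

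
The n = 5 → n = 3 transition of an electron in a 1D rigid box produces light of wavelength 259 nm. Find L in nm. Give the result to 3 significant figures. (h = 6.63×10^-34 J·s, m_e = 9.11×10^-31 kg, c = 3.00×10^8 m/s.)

L = 1.12 nm

The photon carries ΔE = hc/λ = 6.63×10^-34·3.00×10^8/2.59×10^-7 m = 7.680×10^-19 J.
Since ΔE = (5² − 3²)E_1, E_1 = 4.800×10^-20 J, and L = h/√(8m_eE_1) = 1.12×10^-9 m = 1.12 nm.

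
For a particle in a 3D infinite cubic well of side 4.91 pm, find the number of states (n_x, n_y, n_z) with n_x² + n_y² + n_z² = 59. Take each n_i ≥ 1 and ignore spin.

The level has n_x² + n_y² + n_z² = 59. The ordered positive-integer solutions are (1, 3, 7), (1, 7, 3), (3, 1, 7), (3, 5, 5), (3, 7, 1), (5, 3, 5), (5, 5, 3), (7, 1, 3), (7, 3, 1).
That gives 9 states.

degeneracy = 9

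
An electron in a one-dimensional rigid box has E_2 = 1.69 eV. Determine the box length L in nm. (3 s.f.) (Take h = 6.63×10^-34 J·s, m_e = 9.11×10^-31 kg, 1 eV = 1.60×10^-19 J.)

From E_n = n²h²/(8m_eL²), L = n·h/√(8m_eE_n).
E_2 = 1.69 eV = 2.704×10^-19 J, so L = 2·6.63×10^-34/√(8·9.11×10^-31·2.704×10^-19) = 9.45×10^-10 m = 0.945 nm.

L = 0.945 nm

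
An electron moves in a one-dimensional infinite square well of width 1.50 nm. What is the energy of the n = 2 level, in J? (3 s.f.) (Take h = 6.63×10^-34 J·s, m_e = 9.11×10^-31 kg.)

For an infinite well E_n = n²h²/(8m_eL²), so E_1 = h²/(8m_eL²) = (6.63×10^-34)²/(8·9.11×10^-31·(1.50×10^-9 m)²) = 2.681×10^-20 J.
Then E_2 = 2²·E_1 = 4·2.681×10^-20 J = 1.07×10^-19 J.

E_2 = 1.07×10^-19 J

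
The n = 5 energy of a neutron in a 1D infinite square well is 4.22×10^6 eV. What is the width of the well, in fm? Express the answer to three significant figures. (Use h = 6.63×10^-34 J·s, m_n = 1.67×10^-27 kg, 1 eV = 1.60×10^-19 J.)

From E_n = n²h²/(8m_nL²), L = n·h/√(8m_nE_n).
E_5 = 4.22×10^6 eV = 6.752×10^-13 J, so L = 5·6.63×10^-34/√(8·1.67×10^-27·6.752×10^-13) = 3.49×10^-14 m = 34.9 fm.

L = 34.9 fm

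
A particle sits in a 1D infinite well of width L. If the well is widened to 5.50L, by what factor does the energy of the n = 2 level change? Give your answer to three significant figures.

0.0331

E_n ∝ 1/L², so the energy scales by 1/5.50² = 0.0331.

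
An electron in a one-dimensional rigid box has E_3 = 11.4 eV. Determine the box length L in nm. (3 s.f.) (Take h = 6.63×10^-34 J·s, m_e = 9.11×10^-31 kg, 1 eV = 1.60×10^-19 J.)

From E_n = n²h²/(8m_eL²), L = n·h/√(8m_eE_n).
E_3 = 11.4 eV = 1.824×10^-18 J, so L = 3·6.63×10^-34/√(8·9.11×10^-31·1.824×10^-18) = 5.46×10^-10 m = 0.546 nm.

L = 0.546 nm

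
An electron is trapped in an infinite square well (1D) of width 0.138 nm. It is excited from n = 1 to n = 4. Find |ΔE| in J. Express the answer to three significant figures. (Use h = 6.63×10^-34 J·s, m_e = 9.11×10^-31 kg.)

|ΔE| = 4.75×10^-17 J

E_1 = h²/(8m_eL²) = 3.167×10^-18 J.
|ΔE| = |1² − 4²|·E_1 = 15·3.167×10^-18 J = 4.75×10^-17 J.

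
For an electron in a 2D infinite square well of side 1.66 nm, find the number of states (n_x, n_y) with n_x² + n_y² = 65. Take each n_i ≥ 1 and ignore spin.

degeneracy = 4

The level has n_x² + n_y² = 65. The ordered positive-integer solutions are (1, 8), (4, 7), (7, 4), (8, 1).
That gives 4 states.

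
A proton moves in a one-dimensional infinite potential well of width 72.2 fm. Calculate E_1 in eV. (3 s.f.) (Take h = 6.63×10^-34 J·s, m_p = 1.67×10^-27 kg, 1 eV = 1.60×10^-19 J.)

E_1 = 3.94×10^4 eV

For an infinite well E_n = n²h²/(8m_pL²), so E_1 = h²/(8m_pL²) = (6.63×10^-34)²/(8·1.67×10^-27·(7.22×10^-14 m)²) = 6.312×10^-15 J.
Converting, E_1 = 6.312×10^-15 J / (1.60×10^-19 J/eV) = 3.94×10^4 eV.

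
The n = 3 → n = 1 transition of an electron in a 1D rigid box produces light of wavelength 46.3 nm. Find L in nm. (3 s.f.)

The photon carries ΔE = hc/λ = 6.626×10^-34·2.998×10^8/4.63×10^-8 m = 4.290×10^-18 J.
Since ΔE = (3² − 1²)E_1, E_1 = 5.363×10^-19 J, and L = h/√(8m_eE_1) = 3.35×10^-10 m = 0.335 nm.

L = 0.335 nm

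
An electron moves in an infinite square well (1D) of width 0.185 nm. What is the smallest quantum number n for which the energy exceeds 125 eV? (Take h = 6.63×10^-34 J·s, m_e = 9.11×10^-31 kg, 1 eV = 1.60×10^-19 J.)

E_1 = h²/(8m_eL²) = 1.762×10^-18 J = 11.01 eV.
Need n² > 125/11.01 = 11.35, i.e. n > 3.369.
The smallest integer satisfying this is n = 4.

n = 4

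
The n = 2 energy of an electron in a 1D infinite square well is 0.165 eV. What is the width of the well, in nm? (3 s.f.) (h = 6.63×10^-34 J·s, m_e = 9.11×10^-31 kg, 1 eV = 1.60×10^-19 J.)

From E_n = n²h²/(8m_eL²), L = n·h/√(8m_eE_n).
E_2 = 0.165 eV = 2.640×10^-20 J, so L = 2·6.63×10^-34/√(8·9.11×10^-31·2.640×10^-20) = 3.02×10^-9 m = 3.02 nm.

L = 3.02 nm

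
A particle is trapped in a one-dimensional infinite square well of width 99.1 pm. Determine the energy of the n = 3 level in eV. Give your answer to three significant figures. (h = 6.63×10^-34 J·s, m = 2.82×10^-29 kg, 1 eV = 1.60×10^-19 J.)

For an infinite well E_n = n²h²/(8mL²), so E_1 = h²/(8mL²) = (6.63×10^-34)²/(8·2.82×10^-29·(9.91×10^-11 m)²) = 1.984×10^-19 J.
Then E_3 = 3²·E_1 = 9·1.984×10^-19 J = 1.786×10^-18 J.
Converting, E_3 = 1.786×10^-18 J / (1.60×10^-19 J/eV) = 11.2 eV.

E_3 = 11.2 eV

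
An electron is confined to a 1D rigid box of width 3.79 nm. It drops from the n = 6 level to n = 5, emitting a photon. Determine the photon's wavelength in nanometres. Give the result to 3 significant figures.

E_1 = h²/(8m_eL²) = 4.194×10^-21 J, so ΔE = (6² − 5²)E_1 = 4.613×10^-20 J.
λ = hc/ΔE = (6.626×10^-34·2.998×10^8)/4.613×10^-20 = 4.31×10^-6 m = 4.31×10^3 nm.

λ = 4.31×10^3 nm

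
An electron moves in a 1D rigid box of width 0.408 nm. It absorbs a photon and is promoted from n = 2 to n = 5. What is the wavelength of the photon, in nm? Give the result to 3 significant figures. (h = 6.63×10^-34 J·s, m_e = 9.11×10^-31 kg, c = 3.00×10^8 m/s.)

λ = 26.1 nm

E_1 = h²/(8m_eL²) = 3.623×10^-19 J, so ΔE = (5² − 2²)E_1 = 7.608×10^-18 J.
λ = hc/ΔE = (6.63×10^-34·3.00×10^8)/7.608×10^-18 = 2.61×10^-8 m = 26.1 nm.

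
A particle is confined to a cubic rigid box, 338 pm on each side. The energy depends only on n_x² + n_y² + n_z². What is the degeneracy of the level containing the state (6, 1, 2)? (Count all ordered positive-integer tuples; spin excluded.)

degeneracy = 9

The level has n_x² + n_y² + n_z² = 41. The ordered positive-integer solutions are (1, 2, 6), (1, 6, 2), (2, 1, 6), (2, 6, 1), (3, 4, 4), (4, 3, 4), (4, 4, 3), (6, 1, 2), (6, 2, 1).
That gives 9 states.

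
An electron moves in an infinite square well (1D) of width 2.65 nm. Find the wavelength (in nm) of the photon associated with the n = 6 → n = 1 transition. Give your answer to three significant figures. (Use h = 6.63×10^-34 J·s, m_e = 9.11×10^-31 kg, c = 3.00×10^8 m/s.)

E_1 = h²/(8m_eL²) = 8.589×10^-21 J, so ΔE = (6² − 1²)E_1 = 3.006×10^-19 J.
λ = hc/ΔE = (6.63×10^-34·3.00×10^8)/3.006×10^-19 = 6.62×10^-7 m = 662 nm.

λ = 662 nm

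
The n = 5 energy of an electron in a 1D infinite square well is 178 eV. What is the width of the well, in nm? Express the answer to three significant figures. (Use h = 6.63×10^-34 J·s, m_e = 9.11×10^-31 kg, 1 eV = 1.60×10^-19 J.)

L = 0.230 nm

From E_n = n²h²/(8m_eL²), L = n·h/√(8m_eE_n).
E_5 = 178 eV = 2.848×10^-17 J, so L = 5·6.63×10^-34/√(8·9.11×10^-31·2.848×10^-17) = 2.30×10^-10 m = 0.230 nm.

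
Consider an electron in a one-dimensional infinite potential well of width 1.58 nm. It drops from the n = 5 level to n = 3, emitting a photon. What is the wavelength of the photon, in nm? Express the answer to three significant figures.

λ = 514 nm

E_1 = h²/(8m_eL²) = 2.413×10^-20 J, so ΔE = (5² − 3²)E_1 = 3.861×10^-19 J.
λ = hc/ΔE = (6.626×10^-34·2.998×10^8)/3.861×10^-19 = 5.14×10^-7 m = 514 nm.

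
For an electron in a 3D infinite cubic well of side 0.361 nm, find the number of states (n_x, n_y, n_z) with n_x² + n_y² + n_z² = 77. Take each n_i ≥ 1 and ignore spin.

degeneracy = 12

The level has n_x² + n_y² + n_z² = 77. The ordered positive-integer solutions are (2, 3, 8), (2, 8, 3), (3, 2, 8), (3, 8, 2), (4, 5, 6), (4, 6, 5), (5, 4, 6), (5, 6, 4), (6, 4, 5), (6, 5, 4), (8, 2, 3), (8, 3, 2).
That gives 12 states.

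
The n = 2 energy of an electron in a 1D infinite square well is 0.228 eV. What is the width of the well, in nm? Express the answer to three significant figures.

L = 2.57 nm

From E_n = n²h²/(8m_eL²), L = n·h/√(8m_eE_n).
E_2 = 0.228 eV = 3.653×10^-20 J, so L = 2·6.626×10^-34/√(8·9.109×10^-31·3.653×10^-20) = 2.57×10^-9 m = 2.57 nm.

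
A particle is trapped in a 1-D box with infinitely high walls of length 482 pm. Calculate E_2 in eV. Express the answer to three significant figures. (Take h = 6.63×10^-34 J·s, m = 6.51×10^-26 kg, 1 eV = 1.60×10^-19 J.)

For an infinite well E_n = n²h²/(8mL²), so E_1 = h²/(8mL²) = (6.63×10^-34)²/(8·6.51×10^-26·(4.82×10^-10 m)²) = 3.633×10^-24 J.
Then E_2 = 2²·E_1 = 4·3.633×10^-24 J = 1.453×10^-23 J.
Converting, E_2 = 1.453×10^-23 J / (1.60×10^-19 J/eV) = 9.08×10^-5 eV.

E_2 = 9.08×10^-5 eV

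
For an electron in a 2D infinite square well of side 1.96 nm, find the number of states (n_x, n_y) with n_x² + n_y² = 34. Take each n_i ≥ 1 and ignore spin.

The level has n_x² + n_y² = 34. The ordered positive-integer solutions are (3, 5), (5, 3).
That gives 2 states.

degeneracy = 2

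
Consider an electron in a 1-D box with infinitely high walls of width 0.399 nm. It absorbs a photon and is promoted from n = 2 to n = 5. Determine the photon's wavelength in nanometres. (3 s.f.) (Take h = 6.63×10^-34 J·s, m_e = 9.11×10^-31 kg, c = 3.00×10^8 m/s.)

E_1 = h²/(8m_eL²) = 3.789×10^-19 J, so ΔE = (5² − 2²)E_1 = 7.957×10^-18 J.
λ = hc/ΔE = (6.63×10^-34·3.00×10^8)/7.957×10^-18 = 2.50×10^-8 m = 25.0 nm.

λ = 25.0 nm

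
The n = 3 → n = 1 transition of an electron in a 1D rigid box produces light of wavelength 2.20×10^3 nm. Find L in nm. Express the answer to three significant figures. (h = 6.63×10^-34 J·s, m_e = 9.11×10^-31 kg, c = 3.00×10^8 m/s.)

L = 2.31 nm

The photon carries ΔE = hc/λ = 6.63×10^-34·3.00×10^8/2.20×10^-6 m = 9.041×10^-20 J.
Since ΔE = (3² − 1²)E_1, E_1 = 1.130×10^-20 J, and L = h/√(8m_eE_1) = 2.31×10^-9 m = 2.31 nm.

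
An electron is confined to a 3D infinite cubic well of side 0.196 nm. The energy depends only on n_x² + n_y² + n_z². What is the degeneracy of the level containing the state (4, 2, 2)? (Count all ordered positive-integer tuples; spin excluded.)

degeneracy = 3

The level has n_x² + n_y² + n_z² = 24. The ordered positive-integer solutions are (2, 2, 4), (2, 4, 2), (4, 2, 2).
That gives 3 states.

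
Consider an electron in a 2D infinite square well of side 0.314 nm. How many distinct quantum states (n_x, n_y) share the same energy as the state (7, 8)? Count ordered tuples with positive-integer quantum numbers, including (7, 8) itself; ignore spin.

degeneracy = 2

The level has n_x² + n_y² = 113. The ordered positive-integer solutions are (7, 8), (8, 7).
That gives 2 states.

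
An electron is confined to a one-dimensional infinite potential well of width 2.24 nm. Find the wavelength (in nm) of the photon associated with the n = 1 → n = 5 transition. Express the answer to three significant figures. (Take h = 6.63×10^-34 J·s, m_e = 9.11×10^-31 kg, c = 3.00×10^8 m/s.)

λ = 689 nm

E_1 = h²/(8m_eL²) = 1.202×10^-20 J, so ΔE = (5² − 1²)E_1 = 2.885×10^-19 J.
λ = hc/ΔE = (6.63×10^-34·3.00×10^8)/2.885×10^-19 = 6.89×10^-7 m = 689 nm.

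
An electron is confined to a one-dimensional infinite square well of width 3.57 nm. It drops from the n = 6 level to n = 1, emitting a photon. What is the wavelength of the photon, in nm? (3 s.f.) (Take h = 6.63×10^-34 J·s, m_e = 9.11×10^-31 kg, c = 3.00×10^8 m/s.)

E_1 = h²/(8m_eL²) = 4.732×10^-21 J, so ΔE = (6² − 1²)E_1 = 1.656×10^-19 J.
λ = hc/ΔE = (6.63×10^-34·3.00×10^8)/1.656×10^-19 = 1.20×10^-6 m = 1.20×10^3 nm.

λ = 1.20×10^3 nm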